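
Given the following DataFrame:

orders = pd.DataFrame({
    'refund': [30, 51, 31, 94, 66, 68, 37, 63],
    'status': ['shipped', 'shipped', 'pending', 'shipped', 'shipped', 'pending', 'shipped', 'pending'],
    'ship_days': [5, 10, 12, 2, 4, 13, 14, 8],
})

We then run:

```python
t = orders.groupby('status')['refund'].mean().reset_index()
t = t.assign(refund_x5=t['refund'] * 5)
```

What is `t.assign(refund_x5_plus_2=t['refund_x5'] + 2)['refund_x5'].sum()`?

group by status, mean of refund:
status
pending    54.0
shipped    55.6
Name: refund, dtype: float64
reset_index():
    status  refund
0  pending    54.0
1  shipped    55.6
add column refund_x5 = t['refund'] * 5:
    status  refund  refund_x5
0  pending    54.0      270.0
1  shipped    55.6      278.0
add column refund_x5_plus_2 = t['refund_x5'] + 2:
    status  refund  refund_x5  refund_x5_plus_2
0  pending    54.0      270.0             272.0
1  shipped    55.6      278.0             280.0
Reading off the sum of column 'refund_x5', we get 548.0.

548.0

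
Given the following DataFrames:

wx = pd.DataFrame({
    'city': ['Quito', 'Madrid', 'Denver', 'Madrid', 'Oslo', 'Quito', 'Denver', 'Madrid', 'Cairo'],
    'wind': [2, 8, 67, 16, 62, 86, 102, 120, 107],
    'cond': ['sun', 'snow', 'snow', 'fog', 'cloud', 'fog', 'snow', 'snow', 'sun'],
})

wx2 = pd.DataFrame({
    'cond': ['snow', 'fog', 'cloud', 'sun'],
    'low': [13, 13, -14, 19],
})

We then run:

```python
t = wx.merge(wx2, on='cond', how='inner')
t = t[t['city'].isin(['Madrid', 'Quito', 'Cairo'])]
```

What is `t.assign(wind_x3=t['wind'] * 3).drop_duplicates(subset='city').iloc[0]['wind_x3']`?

6

merge on 'cond' (how='inner') → 9 rows:
     city  wind   cond  low
0   Quito     2    sun   19
1  Madrid     8   snow   13
2  Denver    67   snow   13
3  Madrid    16    fog   13
4    Oslo    62  cloud  -14
5   Quito    86    fog   13
6  Denver   102   snow   13
7  Madrid   120   snow   13
8   Cairo   107    sun   19
filter rows where city in ['Madrid', 'Quito', 'Cairo']:
     city  wind  cond  low
0   Quito     2   sun   19
1  Madrid     8  snow   13
3  Madrid    16   fog   13
5   Quito    86   fog   13
7  Madrid   120  snow   13
8   Cairo   107   sun   19
add column wind_x3 = t['wind'] * 3:
     city  wind  cond  low  wind_x3
0   Quito     2   sun   19        6
1  Madrid     8  snow   13       24
3  Madrid    16   fog   13       48
5   Quito    86   fog   13      258
7  Madrid   120  snow   13      360
8   Cairo   107   sun   19      321
drop duplicate city (keep=first):
     city  wind  cond  low  wind_x3
0   Quito     2   sun   19        6
1  Madrid     8  snow   13       24
8   Cairo   107   sun   19      321
Finally, value at position 0, column 'wind_x3' = 6.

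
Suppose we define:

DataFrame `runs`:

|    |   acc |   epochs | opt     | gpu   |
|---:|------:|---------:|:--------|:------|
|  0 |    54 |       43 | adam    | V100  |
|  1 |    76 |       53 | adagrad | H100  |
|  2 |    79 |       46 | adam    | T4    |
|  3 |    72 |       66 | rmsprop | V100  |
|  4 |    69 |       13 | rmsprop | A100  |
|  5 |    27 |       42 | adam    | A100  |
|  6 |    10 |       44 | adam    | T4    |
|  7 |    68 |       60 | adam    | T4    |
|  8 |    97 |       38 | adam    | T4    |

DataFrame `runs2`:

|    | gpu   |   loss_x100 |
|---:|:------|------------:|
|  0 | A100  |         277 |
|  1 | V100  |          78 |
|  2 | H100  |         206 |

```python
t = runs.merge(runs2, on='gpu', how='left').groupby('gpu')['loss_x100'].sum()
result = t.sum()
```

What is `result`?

merge on 'gpu' (how='left') → 9 rows:
   acc  epochs      opt   gpu  loss_x100
0   54      43     adam  V100       78.0
1   76      53  adagrad  H100      206.0
2   79      46     adam    T4        NaN
3   72      66  rmsprop  V100       78.0
4   69      13  rmsprop  A100      277.0
5   27      42     adam  A100      277.0
6   10      44     adam    T4        NaN
7   68      60     adam    T4        NaN
8   97      38     adam    T4        NaN
group by gpu, sum of loss_x100:
gpu
A100    554.0
H100    206.0
T4        0.0
V100    156.0
Name: loss_x100, dtype: float64

916.0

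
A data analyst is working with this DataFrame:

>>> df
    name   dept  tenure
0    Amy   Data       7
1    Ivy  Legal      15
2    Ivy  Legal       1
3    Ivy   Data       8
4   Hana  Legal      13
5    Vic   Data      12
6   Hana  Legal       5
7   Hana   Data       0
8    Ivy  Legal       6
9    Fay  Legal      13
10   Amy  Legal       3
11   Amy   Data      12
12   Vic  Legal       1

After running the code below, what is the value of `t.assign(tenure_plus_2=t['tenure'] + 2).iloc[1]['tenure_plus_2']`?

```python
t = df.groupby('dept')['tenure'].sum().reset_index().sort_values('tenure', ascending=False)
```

41

group by dept, sum of tenure:
dept
Data     39
Legal    57
Name: tenure, dtype: int64
reset_index():
    dept  tenure
0   Data      39
1  Legal      57
sort by tenure descending:
    dept  tenure
1  Legal      57
0   Data      39
add column tenure_plus_2 = t['tenure'] + 2:
    dept  tenure  tenure_plus_2
1  Legal      57             59
0   Data      39             41
The value at position 1, column 'tenure_plus_2' is 41.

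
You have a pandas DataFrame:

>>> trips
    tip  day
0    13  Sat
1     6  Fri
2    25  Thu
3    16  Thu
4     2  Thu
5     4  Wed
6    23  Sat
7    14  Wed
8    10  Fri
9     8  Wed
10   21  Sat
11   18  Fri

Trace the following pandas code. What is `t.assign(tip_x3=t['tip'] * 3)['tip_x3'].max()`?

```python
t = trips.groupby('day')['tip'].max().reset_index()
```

75

group by day, max of tip:
day
Fri    18
Sat    23
Thu    25
Wed    14
Name: tip, dtype: int64
reset_index():
   day  tip
0  Fri   18
1  Sat   23
2  Thu   25
3  Wed   14
add column tip_x3 = t['tip'] * 3:
   day  tip  tip_x3
0  Fri   18      54
1  Sat   23      69
2  Thu   25      75
3  Wed   14      42
Then the max of column 'tip_x3': 75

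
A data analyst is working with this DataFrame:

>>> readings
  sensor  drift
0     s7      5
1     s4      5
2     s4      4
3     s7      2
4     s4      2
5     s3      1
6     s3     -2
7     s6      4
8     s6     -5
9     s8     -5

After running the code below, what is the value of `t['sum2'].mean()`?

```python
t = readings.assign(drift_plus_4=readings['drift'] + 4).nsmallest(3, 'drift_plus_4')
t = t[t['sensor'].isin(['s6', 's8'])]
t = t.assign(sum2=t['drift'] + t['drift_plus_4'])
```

-6.0

add column drift_plus_4 = readings['drift'] + 4:
  sensor  drift  drift_plus_4
0     s7      5             9
1     s4      5             9
2     s4      4             8
3     s7      2             6
4     s4      2             6
5     s3      1             5
6     s3     -2             2
7     s6      4             8
8     s6     -5            -1
9     s8     -5            -1
take 3 rows with smallest drift_plus_4:
  sensor  drift  drift_plus_4
8     s6     -5            -1
9     s8     -5            -1
6     s3     -2             2
filter rows where sensor in ['s6', 's8']:
  sensor  drift  drift_plus_4
8     s6     -5            -1
9     s8     -5            -1
add column sum2 = t['drift'] + t['drift_plus_4']:
  sensor  drift  drift_plus_4  sum2
8     s6     -5            -1    -6
9     s8     -5            -1    -6
Hence -6.0.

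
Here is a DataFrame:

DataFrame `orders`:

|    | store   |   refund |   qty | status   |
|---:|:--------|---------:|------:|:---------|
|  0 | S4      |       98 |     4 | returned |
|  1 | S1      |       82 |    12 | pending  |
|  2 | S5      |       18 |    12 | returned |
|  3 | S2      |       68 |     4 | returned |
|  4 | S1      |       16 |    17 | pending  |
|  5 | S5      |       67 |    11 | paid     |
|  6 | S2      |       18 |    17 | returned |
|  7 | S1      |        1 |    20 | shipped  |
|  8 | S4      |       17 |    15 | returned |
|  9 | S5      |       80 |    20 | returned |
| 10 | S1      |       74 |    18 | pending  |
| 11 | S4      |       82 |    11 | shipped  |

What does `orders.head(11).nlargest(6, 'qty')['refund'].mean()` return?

34.3333333333

take first 11 rows:
   store  refund  qty    status
0     S4      98    4  returned
1     S1      82   12   pending
2     S5      18   12  returned
3     S2      68    4  returned
4     S1      16   17   pending
5     S5      67   11      paid
6     S2      18   17  returned
7     S1       1   20   shipped
8     S4      17   15  returned
9     S5      80   20  returned
10    S1      74   18   pending
take 6 rows with largest qty:
   store  refund  qty    status
7     S1       1   20   shipped
9     S5      80   20  returned
10    S1      74   18   pending
4     S1      16   17   pending
6     S2      18   17  returned
8     S4      17   15  returned
Reading off the mean of column 'refund', we get 34.3333333333.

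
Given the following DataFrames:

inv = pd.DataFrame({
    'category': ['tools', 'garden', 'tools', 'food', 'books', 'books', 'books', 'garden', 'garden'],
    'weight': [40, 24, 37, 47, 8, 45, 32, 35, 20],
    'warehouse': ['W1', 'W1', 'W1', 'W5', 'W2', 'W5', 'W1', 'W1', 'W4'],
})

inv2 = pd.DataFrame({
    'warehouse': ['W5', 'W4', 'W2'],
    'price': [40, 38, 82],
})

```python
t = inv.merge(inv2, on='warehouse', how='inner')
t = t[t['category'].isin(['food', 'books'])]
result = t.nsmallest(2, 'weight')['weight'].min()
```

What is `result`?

merge on 'warehouse' (how='inner') → 4 rows:
  category  weight warehouse  price
0     food      47        W5     40
1    books       8        W2     82
2    books      45        W5     40
3   garden      20        W4     38
filter rows where category in ['food', 'books']:
  category  weight warehouse  price
0     food      47        W5     40
1    books       8        W2     82
2    books      45        W5     40
take 2 rows with smallest weight:
  category  weight warehouse  price
1    books       8        W2     82
2    books      45        W5     40
min of column 'weight' → 8

8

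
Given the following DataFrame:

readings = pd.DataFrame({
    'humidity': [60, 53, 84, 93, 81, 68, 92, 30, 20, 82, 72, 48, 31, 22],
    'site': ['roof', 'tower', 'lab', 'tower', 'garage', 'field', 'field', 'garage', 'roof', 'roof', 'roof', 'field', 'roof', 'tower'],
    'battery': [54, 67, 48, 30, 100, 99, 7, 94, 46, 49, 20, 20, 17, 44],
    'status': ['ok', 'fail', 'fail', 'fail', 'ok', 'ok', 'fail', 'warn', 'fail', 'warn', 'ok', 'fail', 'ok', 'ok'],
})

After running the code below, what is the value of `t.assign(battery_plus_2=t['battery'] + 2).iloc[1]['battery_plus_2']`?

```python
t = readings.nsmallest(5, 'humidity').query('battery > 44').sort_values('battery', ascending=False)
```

take 5 rows with smallest humidity:
    humidity    site  battery status
8         20    roof       46   fail
13        22   tower       44     ok
7         30  garage       94   warn
12        31    roof       17     ok
11        48   field       20   fail
filter rows where battery > 44:
   humidity    site  battery status
8        20    roof       46   fail
7        30  garage       94   warn
sort by battery descending:
   humidity    site  battery status
7        30  garage       94   warn
8        20    roof       46   fail
add column battery_plus_2 = t['battery'] + 2:
   humidity    site  battery status  battery_plus_2
7        30  garage       94   warn              96
8        20    roof       46   fail              48
Hence 48.

48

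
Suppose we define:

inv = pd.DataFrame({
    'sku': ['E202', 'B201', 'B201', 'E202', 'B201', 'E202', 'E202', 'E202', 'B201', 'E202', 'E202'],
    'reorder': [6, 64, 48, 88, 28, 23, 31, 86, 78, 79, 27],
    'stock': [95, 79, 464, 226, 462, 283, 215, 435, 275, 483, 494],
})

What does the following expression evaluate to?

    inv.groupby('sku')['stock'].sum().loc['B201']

1280

group by sku, sum of stock:
sku
B201    1280
E202    2231
Name: stock, dtype: int64
Reading off the value at index 'B201', we get 1280.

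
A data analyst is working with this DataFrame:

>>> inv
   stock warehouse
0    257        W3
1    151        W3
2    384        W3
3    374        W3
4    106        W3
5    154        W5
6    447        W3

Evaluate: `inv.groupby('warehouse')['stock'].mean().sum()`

group by warehouse, mean of stock:
warehouse
W3    286.5
W5    154.0
Name: stock, dtype: float64
Finally, sum of the resulting series = 440.5.

440.5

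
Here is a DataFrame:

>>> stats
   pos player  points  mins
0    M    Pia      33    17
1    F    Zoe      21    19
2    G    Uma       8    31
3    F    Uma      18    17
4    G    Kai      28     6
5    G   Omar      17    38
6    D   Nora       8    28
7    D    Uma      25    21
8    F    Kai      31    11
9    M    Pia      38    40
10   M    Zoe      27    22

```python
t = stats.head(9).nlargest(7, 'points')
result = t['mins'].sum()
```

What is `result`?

129

take first 9 rows:
  pos player  points  mins
0   M    Pia      33    17
1   F    Zoe      21    19
2   G    Uma       8    31
3   F    Uma      18    17
4   G    Kai      28     6
5   G   Omar      17    38
6   D   Nora       8    28
7   D    Uma      25    21
8   F    Kai      31    11
take 7 rows with largest points:
  pos player  points  mins
0   M    Pia      33    17
8   F    Kai      31    11
4   G    Kai      28     6
7   D    Uma      25    21
1   F    Zoe      21    19
3   F    Uma      18    17
5   G   Omar      17    38
Taking the sum of column 'mins' gives 129.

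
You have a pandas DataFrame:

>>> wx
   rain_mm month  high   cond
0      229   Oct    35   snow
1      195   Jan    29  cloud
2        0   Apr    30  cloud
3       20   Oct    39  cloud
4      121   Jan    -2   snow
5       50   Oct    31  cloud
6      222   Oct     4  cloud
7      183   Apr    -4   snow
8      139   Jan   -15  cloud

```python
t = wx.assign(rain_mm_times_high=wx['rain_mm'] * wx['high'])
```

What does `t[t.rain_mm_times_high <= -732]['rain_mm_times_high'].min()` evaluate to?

add column rain_mm_times_high = wx['rain_mm'] * wx['high']:
   rain_mm month  high   cond  rain_mm_times_high
0      229   Oct    35   snow                8015
1      195   Jan    29  cloud                5655
2        0   Apr    30  cloud                   0
3       20   Oct    39  cloud                 780
4      121   Jan    -2   snow                -242
5       50   Oct    31  cloud                1550
6      222   Oct     4  cloud                 888
7      183   Apr    -4   snow                -732
8      139   Jan   -15  cloud               -2085
filter rows where rain_mm_times_high <= -732:
   rain_mm month  high   cond  rain_mm_times_high
7      183   Apr    -4   snow                -732
8      139   Jan   -15  cloud               -2085
The min of column 'rain_mm_times_high' is -2085.

-2085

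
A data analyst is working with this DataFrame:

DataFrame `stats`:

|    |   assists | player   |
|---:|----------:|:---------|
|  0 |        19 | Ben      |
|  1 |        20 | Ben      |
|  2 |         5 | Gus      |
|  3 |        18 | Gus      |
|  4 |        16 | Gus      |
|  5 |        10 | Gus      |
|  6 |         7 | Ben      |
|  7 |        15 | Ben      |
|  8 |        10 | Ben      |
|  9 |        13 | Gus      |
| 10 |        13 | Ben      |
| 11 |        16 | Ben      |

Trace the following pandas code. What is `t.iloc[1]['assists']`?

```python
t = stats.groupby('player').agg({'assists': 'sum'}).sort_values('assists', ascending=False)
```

62

group by player, sum of assists:
        assists
player         
Ben         100
Gus          62
sort by assists descending:
        assists
player         
Ben         100
Gus          62
Finally, value at position 1, column 'assists' = 62.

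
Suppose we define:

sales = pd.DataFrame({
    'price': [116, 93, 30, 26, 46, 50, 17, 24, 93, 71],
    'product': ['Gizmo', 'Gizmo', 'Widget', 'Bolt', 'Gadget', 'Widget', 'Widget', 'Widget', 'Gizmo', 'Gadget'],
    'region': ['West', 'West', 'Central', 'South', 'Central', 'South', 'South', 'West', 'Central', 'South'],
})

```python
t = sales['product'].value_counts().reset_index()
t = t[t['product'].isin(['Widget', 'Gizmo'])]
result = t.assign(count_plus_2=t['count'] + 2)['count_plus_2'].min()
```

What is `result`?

5

value_counts of product:
product
Widget    4
Gizmo     3
Gadget    2
Bolt      1
Name: count, dtype: int64
reset_index():
  product  count
0  Widget      4
1   Gizmo      3
2  Gadget      2
3    Bolt      1
filter rows where product in ['Widget', 'Gizmo']:
  product  count
0  Widget      4
1   Gizmo      3
add column count_plus_2 = t['count'] + 2:
  product  count  count_plus_2
0  Widget      4             6
1   Gizmo      3             5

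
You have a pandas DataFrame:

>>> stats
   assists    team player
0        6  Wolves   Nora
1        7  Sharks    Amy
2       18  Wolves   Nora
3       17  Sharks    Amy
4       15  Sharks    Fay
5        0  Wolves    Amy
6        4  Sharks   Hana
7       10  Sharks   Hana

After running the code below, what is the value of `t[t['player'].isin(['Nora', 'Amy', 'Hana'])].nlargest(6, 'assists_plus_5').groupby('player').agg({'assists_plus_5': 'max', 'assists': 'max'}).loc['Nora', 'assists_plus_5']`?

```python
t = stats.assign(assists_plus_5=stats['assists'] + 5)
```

23

add column assists_plus_5 = stats['assists'] + 5:
   assists    team player  assists_plus_5
0        6  Wolves   Nora              11
1        7  Sharks    Amy              12
2       18  Wolves   Nora              23
3       17  Sharks    Amy              22
4       15  Sharks    Fay              20
5        0  Wolves    Amy               5
6        4  Sharks   Hana               9
7       10  Sharks   Hana              15
filter rows where player in ['Nora', 'Amy', 'Hana']:
   assists    team player  assists_plus_5
0        6  Wolves   Nora              11
1        7  Sharks    Amy              12
2       18  Wolves   Nora              23
3       17  Sharks    Amy              22
5        0  Wolves    Amy               5
6        4  Sharks   Hana               9
7       10  Sharks   Hana              15
take 6 rows with largest assists_plus_5:
   assists    team player  assists_plus_5
2       18  Wolves   Nora              23
3       17  Sharks    Amy              22
7       10  Sharks   Hana              15
1        7  Sharks    Amy              12
0        6  Wolves   Nora              11
6        4  Sharks   Hana               9
group by player: max(assists_plus_5), max(assists):
        assists_plus_5  assists
player                         
Amy                 22       17
Hana                15       10
Nora                23       18
Then the value at row 'Nora', column 'assists_plus_5': 23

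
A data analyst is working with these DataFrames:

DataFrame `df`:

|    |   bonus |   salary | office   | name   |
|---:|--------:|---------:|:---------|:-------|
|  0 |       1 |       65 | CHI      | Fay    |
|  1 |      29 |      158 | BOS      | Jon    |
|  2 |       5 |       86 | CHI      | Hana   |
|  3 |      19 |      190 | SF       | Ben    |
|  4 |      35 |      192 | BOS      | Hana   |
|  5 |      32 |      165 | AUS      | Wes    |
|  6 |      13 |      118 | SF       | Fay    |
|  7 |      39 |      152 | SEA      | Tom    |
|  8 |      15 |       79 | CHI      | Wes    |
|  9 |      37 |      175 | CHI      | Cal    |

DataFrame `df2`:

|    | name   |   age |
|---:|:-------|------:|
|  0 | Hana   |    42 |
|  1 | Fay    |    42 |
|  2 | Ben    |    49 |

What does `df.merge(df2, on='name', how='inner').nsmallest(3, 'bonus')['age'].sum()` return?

merge on 'name' (how='inner') → 5 rows:
   bonus  salary office  name  age
0      1      65    CHI   Fay   42
1      5      86    CHI  Hana   42
2     19     190     SF   Ben   49
3     35     192    BOS  Hana   42
4     13     118     SF   Fay   42
take 3 rows with smallest bonus:
   bonus  salary office  name  age
0      1      65    CHI   Fay   42
1      5      86    CHI  Hana   42
4     13     118     SF   Fay   42
Reading off the sum of column 'age', we get 126.

126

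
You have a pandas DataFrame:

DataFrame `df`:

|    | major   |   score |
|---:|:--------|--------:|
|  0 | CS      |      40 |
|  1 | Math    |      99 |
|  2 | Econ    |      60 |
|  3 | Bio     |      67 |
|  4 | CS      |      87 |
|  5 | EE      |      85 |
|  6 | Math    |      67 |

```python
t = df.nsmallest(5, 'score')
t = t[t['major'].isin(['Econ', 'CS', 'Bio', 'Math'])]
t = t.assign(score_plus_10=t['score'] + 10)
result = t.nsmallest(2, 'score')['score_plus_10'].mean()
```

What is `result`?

60.0

take 5 rows with smallest score:
  major  score
0    CS     40
2  Econ     60
3   Bio     67
6  Math     67
5    EE     85
filter rows where major in ['Econ', 'CS', 'Bio', 'Math']:
  major  score
0    CS     40
2  Econ     60
3   Bio     67
6  Math     67
add column score_plus_10 = t['score'] + 10:
  major  score  score_plus_10
0    CS     40             50
2  Econ     60             70
3   Bio     67             77
6  Math     67             77
take 2 rows with smallest score:
  major  score  score_plus_10
0    CS     40             50
2  Econ     60             70
So mean() = 60.0.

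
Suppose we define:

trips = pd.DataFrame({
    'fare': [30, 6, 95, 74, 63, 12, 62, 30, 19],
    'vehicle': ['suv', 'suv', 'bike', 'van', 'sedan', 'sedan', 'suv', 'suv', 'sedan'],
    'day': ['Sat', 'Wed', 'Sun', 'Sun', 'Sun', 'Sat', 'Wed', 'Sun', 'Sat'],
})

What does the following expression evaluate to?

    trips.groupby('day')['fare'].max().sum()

group by day, max of fare:
day
Sat    30
Sun    95
Wed    62
Name: fare, dtype: int64

187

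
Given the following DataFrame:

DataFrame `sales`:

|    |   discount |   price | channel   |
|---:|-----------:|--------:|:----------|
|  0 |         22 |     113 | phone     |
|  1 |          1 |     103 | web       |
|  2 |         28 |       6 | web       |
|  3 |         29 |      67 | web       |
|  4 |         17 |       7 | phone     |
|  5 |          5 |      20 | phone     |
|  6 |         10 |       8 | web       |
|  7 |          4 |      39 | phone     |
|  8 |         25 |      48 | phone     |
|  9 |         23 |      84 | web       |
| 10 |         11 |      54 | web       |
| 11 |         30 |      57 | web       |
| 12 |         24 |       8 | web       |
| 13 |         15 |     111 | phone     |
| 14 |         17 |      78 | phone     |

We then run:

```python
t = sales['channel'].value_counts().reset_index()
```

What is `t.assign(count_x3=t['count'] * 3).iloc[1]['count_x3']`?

value_counts of channel:
channel
web      8
phone    7
Name: count, dtype: int64
reset_index():
  channel  count
0     web      8
1   phone      7
add column count_x3 = t['count'] * 3:
  channel  count  count_x3
0     web      8        24
1   phone      7        21
Finally, value at position 1, column 'count_x3' = 21.

21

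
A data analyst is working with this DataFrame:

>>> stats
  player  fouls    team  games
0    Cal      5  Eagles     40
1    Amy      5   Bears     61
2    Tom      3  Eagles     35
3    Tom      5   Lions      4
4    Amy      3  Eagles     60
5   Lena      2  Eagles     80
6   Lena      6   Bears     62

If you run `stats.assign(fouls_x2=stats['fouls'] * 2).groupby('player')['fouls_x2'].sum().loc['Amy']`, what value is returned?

16

add column fouls_x2 = stats['fouls'] * 2:
  player  fouls    team  games  fouls_x2
0    Cal      5  Eagles     40        10
1    Amy      5   Bears     61        10
2    Tom      3  Eagles     35         6
3    Tom      5   Lions      4        10
4    Amy      3  Eagles     60         6
5   Lena      2  Eagles     80         4
6   Lena      6   Bears     62        12
group by player, sum of fouls_x2:
player
Amy     16
Cal     10
Lena    16
Tom     16
Name: fouls_x2, dtype: int64
value at index 'Amy' → 16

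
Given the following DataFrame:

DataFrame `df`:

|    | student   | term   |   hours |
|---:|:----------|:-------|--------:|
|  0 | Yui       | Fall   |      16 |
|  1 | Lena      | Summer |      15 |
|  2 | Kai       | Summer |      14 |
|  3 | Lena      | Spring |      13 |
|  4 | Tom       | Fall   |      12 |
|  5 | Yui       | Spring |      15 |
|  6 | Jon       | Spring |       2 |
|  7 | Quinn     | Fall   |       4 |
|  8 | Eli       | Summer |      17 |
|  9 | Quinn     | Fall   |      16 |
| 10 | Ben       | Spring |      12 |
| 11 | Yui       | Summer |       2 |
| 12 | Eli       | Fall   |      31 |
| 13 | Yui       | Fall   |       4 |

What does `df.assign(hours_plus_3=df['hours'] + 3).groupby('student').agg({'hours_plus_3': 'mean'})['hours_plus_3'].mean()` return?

add column hours_plus_3 = df['hours'] + 3:
   student    term  hours  hours_plus_3
0      Yui    Fall     16            19
1     Lena  Summer     15            18
2      Kai  Summer     14            17
3     Lena  Spring     13            16
4      Tom    Fall     12            15
5      Yui  Spring     15            18
6      Jon  Spring      2             5
7    Quinn    Fall      4             7
8      Eli  Summer     17            20
9    Quinn    Fall     16            19
10     Ben  Spring     12            15
11     Yui  Summer      2             5
12     Eli    Fall     31            34
13     Yui    Fall      4             7
group by student, mean of hours_plus_3:
         hours_plus_3
student              
Ben             15.00
Eli             27.00
Jon              5.00
Kai             17.00
Lena            17.00
Quinn           13.00
Tom             15.00
Yui             12.25
Hence 15.15625.

15.15625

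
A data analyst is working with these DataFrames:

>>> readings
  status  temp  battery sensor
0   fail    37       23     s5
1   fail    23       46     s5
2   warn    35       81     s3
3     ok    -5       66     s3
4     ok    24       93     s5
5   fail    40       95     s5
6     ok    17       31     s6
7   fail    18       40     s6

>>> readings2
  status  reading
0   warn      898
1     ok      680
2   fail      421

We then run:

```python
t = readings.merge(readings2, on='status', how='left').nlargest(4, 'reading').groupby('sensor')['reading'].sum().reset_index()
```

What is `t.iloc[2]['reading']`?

680

merge on 'status' (how='left') → 8 rows:
  status  temp  battery sensor  reading
0   fail    37       23     s5      421
1   fail    23       46     s5      421
2   warn    35       81     s3      898
3     ok    -5       66     s3      680
4     ok    24       93     s5      680
5   fail    40       95     s5      421
6     ok    17       31     s6      680
7   fail    18       40     s6      421
take 4 rows with largest reading:
  status  temp  battery sensor  reading
2   warn    35       81     s3      898
3     ok    -5       66     s3      680
4     ok    24       93     s5      680
6     ok    17       31     s6      680
group by sensor, sum of reading:
sensor
s3    1578
s5     680
s6     680
Name: reading, dtype: int64
reset_index():
  sensor  reading
0     s3     1578
1     s5      680
2     s6      680
Then the value at position 2, column 'reading': 680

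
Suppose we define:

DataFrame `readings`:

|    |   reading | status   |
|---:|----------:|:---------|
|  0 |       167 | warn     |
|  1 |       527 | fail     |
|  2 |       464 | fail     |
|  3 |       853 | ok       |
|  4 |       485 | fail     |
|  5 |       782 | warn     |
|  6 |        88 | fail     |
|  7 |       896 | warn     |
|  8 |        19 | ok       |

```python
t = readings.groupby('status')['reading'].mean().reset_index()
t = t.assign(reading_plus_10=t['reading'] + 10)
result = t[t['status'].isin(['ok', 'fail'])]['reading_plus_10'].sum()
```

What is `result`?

group by status, mean of reading:
status
fail    391.0
ok      436.0
warn    615.0
Name: reading, dtype: float64
reset_index():
  status  reading
0   fail    391.0
1     ok    436.0
2   warn    615.0
add column reading_plus_10 = t['reading'] + 10:
  status  reading  reading_plus_10
0   fail    391.0            401.0
1     ok    436.0            446.0
2   warn    615.0            625.0
filter rows where status in ['ok', 'fail']:
  status  reading  reading_plus_10
0   fail    391.0            401.0
1     ok    436.0            446.0

847.0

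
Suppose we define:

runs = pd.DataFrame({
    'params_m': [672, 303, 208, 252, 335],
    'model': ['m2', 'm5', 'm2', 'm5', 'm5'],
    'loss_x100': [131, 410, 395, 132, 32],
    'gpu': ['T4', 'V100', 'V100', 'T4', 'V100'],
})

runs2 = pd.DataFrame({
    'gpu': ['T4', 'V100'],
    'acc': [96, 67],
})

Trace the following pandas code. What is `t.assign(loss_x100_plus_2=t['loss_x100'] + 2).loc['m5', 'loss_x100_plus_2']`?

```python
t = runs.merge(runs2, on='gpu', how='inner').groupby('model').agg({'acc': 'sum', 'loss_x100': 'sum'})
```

merge on 'gpu' (how='inner') → 5 rows:
   params_m model  loss_x100   gpu  acc
0       672    m2        131    T4   96
1       303    m5        410  V100   67
2       208    m2        395  V100   67
3       252    m5        132    T4   96
4       335    m5         32  V100   67
group by model: sum(acc), sum(loss_x100):
       acc  loss_x100
model                
m2     163        526
m5     230        574
add column loss_x100_plus_2 = t['loss_x100'] + 2:
       acc  loss_x100  loss_x100_plus_2
model                                  
m2     163        526               528
m5     230        574               576
The value at row 'm5', column 'loss_x100_plus_2' is 576.

576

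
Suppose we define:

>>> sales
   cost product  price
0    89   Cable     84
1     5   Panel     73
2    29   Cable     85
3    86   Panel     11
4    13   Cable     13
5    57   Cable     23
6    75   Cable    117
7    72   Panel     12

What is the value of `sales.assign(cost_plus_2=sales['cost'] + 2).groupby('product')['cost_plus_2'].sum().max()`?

273

add column cost_plus_2 = sales['cost'] + 2:
   cost product  price  cost_plus_2
0    89   Cable     84           91
1     5   Panel     73            7
2    29   Cable     85           31
3    86   Panel     11           88
4    13   Cable     13           15
5    57   Cable     23           59
6    75   Cable    117           77
7    72   Panel     12           74
group by product, sum of cost_plus_2:
product
Cable    273
Panel    169
Name: cost_plus_2, dtype: int64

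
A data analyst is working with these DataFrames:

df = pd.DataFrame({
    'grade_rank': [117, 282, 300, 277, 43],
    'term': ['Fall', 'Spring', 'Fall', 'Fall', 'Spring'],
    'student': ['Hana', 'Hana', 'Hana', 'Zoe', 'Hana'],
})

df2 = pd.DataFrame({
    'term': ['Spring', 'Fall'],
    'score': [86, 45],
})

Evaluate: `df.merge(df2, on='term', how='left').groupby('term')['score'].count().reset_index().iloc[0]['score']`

3

merge on 'term' (how='left') → 5 rows:
   grade_rank    term student  score
0         117    Fall    Hana     45
1         282  Spring    Hana     86
2         300    Fall    Hana     45
3         277    Fall     Zoe     45
4          43  Spring    Hana     86
group by term, count of score:
term
Fall      3
Spring    2
Name: score, dtype: int64
reset_index():
     term  score
0    Fall      3
1  Spring      2
value at position 0, column 'score' → 3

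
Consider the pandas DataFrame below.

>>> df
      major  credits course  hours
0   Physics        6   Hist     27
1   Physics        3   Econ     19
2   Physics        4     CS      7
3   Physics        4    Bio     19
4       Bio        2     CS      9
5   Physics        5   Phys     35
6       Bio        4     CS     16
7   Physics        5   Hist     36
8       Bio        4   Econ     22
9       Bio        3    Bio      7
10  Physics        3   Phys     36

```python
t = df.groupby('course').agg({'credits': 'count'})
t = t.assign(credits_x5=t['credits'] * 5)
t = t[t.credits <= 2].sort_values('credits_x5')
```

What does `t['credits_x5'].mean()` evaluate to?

group by course, count of credits:
        credits
course         
Bio           2
CS            3
Econ          2
Hist          2
Phys          2
add column credits_x5 = t['credits'] * 5:
        credits  credits_x5
course                     
Bio           2          10
CS            3          15
Econ          2          10
Hist          2          10
Phys          2          10
filter rows where credits <= 2:
        credits  credits_x5
course                     
Bio           2          10
Econ          2          10
Hist          2          10
Phys          2          10
sort by credits_x5:
        credits  credits_x5
course                     
Bio           2          10
Econ          2          10
Hist          2          10
Phys          2          10

10.0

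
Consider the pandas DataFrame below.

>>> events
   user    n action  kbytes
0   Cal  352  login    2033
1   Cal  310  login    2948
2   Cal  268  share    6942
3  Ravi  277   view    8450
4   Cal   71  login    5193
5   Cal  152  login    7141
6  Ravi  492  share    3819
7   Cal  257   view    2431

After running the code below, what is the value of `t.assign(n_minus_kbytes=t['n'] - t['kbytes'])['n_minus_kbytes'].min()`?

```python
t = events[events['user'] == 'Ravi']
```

-8173

filter rows where user == 'Ravi':
   user    n action  kbytes
3  Ravi  277   view    8450
6  Ravi  492  share    3819
add column n_minus_kbytes = t['n'] - t['kbytes']:
   user    n action  kbytes  n_minus_kbytes
3  Ravi  277   view    8450           -8173
6  Ravi  492  share    3819           -3327
min of column 'n_minus_kbytes' → -8173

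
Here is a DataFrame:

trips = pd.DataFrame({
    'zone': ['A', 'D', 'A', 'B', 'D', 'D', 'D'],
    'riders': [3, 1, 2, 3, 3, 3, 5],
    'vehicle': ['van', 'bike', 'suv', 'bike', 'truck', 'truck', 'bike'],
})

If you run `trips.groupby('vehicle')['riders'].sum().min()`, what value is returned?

group by vehicle, sum of riders:
vehicle
bike     9
suv      2
truck    6
van      3
Name: riders, dtype: int64
The min of the resulting series is 2.

2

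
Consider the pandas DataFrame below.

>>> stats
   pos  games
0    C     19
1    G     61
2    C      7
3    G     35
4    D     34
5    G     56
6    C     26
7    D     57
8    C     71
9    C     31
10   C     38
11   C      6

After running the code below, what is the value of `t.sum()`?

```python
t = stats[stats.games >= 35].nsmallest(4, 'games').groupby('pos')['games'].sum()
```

filter rows where games >= 35:
   pos  games
1    G     61
3    G     35
5    G     56
7    D     57
8    C     71
10   C     38
take 4 rows with smallest games:
   pos  games
3    G     35
10   C     38
5    G     56
7    D     57
group by pos, sum of games:
pos
C    38
D    57
G    91
Name: games, dtype: int64
Then the sum of the resulting series: 186

186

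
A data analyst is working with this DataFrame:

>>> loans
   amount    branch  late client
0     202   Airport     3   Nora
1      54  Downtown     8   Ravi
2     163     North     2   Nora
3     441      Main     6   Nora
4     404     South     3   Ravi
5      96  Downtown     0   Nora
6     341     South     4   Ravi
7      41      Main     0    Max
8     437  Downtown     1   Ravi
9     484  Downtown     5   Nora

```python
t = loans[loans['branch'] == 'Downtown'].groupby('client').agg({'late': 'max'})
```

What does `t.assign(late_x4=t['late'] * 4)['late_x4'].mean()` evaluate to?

filter rows where branch == 'Downtown':
   amount    branch  late client
1      54  Downtown     8   Ravi
5      96  Downtown     0   Nora
8     437  Downtown     1   Ravi
9     484  Downtown     5   Nora
group by client, max of late:
        late
client      
Nora       5
Ravi       8
add column late_x4 = t['late'] * 4:
        late  late_x4
client               
Nora       5       20
Ravi       8       32
Finally, mean of column 'late_x4' = 26.0.

26.0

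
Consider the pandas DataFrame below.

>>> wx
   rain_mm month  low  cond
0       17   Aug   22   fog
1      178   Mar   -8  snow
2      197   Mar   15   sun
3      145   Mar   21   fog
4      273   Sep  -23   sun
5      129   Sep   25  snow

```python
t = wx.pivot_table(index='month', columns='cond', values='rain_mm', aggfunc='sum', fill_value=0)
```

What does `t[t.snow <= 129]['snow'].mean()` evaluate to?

pivot: rows=month, cols=cond, sum(rain_mm):
cond   fog  snow  sun
month                
Aug     17     0    0
Mar    145   178  197
Sep      0   129  273
filter rows where snow <= 129:
cond   fog  snow  sun
month                
Aug     17     0    0
Sep      0   129  273

64.5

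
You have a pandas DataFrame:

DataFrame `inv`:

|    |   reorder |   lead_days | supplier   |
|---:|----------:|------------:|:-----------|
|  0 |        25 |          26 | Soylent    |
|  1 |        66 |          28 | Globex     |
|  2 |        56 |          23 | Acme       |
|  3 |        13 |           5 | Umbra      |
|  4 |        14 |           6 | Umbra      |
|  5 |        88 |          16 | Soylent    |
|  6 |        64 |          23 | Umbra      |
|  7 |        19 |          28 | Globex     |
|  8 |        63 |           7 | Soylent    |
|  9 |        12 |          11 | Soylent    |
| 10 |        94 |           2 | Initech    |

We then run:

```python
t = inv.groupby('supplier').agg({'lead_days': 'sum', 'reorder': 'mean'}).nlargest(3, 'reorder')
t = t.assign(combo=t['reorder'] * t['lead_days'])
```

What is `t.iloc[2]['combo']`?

2820.0

group by supplier: sum(lead_days), mean(reorder):
          lead_days    reorder
supplier                      
Acme             23  56.000000
Globex           56  42.500000
Initech           2  94.000000
Soylent          60  47.000000
Umbra            34  30.333333
take 3 rows with largest reorder:
          lead_days  reorder
supplier                    
Initech           2     94.0
Acme             23     56.0
Soylent          60     47.0
add column combo = t['reorder'] * t['lead_days']:
          lead_days  reorder   combo
supplier                            
Initech           2     94.0   188.0
Acme             23     56.0  1288.0
Soylent          60     47.0  2820.0
Finally, value at position 2, column 'combo' = 2820.0.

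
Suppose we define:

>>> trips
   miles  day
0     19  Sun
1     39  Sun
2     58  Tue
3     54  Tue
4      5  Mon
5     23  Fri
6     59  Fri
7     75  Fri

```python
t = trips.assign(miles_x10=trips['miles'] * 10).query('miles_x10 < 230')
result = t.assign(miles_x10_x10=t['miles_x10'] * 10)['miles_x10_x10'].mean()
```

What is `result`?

1200.0

add column miles_x10 = trips['miles'] * 10:
   miles  day  miles_x10
0     19  Sun        190
1     39  Sun        390
2     58  Tue        580
3     54  Tue        540
4      5  Mon         50
5     23  Fri        230
6     59  Fri        590
7     75  Fri        750
filter rows where miles_x10 < 230:
   miles  day  miles_x10
0     19  Sun        190
4      5  Mon         50
add column miles_x10_x10 = t['miles_x10'] * 10:
   miles  day  miles_x10  miles_x10_x10
0     19  Sun        190           1900
4      5  Mon         50            500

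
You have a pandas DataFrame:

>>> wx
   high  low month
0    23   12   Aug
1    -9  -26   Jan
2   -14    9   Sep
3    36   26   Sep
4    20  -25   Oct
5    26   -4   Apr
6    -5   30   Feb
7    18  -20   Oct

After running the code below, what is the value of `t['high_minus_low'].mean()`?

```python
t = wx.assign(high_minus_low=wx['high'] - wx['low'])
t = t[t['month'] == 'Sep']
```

add column high_minus_low = wx['high'] - wx['low']:
   high  low month  high_minus_low
0    23   12   Aug              11
1    -9  -26   Jan              17
2   -14    9   Sep             -23
3    36   26   Sep              10
4    20  -25   Oct              45
5    26   -4   Apr              30
6    -5   30   Feb             -35
7    18  -20   Oct              38
filter rows where month == 'Sep':
   high  low month  high_minus_low
2   -14    9   Sep             -23
3    36   26   Sep              10
Reading off the mean of column 'high_minus_low', we get -6.5.

-6.5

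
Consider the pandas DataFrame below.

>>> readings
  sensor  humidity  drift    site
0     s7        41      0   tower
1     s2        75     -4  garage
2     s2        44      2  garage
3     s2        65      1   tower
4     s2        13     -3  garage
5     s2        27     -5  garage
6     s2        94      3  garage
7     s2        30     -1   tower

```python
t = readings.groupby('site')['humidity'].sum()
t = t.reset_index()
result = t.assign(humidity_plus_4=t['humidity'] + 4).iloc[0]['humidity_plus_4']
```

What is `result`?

257

group by site, sum of humidity:
site
garage    253
tower     136
Name: humidity, dtype: int64
reset_index():
     site  humidity
0  garage       253
1   tower       136
add column humidity_plus_4 = t['humidity'] + 4:
     site  humidity  humidity_plus_4
0  garage       253              257
1   tower       136              140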